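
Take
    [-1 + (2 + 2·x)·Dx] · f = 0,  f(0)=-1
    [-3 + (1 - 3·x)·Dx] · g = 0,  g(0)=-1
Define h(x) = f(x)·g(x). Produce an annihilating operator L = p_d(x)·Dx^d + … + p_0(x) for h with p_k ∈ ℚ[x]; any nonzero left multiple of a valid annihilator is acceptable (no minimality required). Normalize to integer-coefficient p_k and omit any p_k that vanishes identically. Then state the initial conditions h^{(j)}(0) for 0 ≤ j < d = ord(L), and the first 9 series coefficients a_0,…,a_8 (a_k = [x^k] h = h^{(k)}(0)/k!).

L = (7 + 3·x) + (-2 + 4·x + 6·x^2)·Dx  (order 1).
h: a_k = 1, 7/2, 83/8, 499/16, 11971/128, 71833/256, 861975/1024, 5171883/2048, 248249955/32768, …
ICs: h(0) = 1.

f: a_k = -1, -1/2, 1/8, -1/16, 5/128, -7/256, 21/1024, -33/2048, 429/32768, …
g: a_k = -1, -3, -9, -27, -81, -243, -729, -2187, -6561, …
L₀ := L_f ⊗_s L_g (sym. prod.), ord ≤ 1.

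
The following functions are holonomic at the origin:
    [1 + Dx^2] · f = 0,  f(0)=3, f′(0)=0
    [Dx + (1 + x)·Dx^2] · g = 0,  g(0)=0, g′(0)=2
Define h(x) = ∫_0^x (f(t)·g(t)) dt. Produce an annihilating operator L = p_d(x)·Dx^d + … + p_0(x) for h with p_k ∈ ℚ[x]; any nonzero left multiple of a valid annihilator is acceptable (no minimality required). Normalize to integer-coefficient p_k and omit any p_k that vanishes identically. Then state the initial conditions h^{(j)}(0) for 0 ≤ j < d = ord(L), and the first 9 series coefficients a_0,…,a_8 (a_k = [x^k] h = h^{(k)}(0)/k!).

f: a_k = 3, 0, -3/2, 0, 1/8, 0, -1/240, 0, 1/13440, …
g: a_k = 0, 2, -1, 2/3, -1/2, 2/5, -1/3, 2/7, -1/4, …
h₀=f·g: eliminate ⇒ L₀, order ≤ 2·2.
h=∫h₀ ⇒ L = L₀·Dx.
L = (-3 + 6·x + 19·x^2 + 16·x^3 + 4·x^4)·Dx + (4 + 20·x + 24·x^2 + 8·x^3)·Dx^2 + (20·x + 42·x^2 + 32·x^3 + 8·x^4)·Dx^3 + (4 + 20·x + 24·x^2 + 8·x^3)·Dx^4 + (3 + 14·x + 23·x^2 + 16·x^3 + 4·x^4)·Dx^5  (order 5).
h: a_k = 0, 0, 3, -1, -1/4, 0, 3/40, -3/56, 93/2240, …
ICs: h(0) = 0, h′(0) = 0, h′′(0) = 6, h′′′(0) = -6, h′′′′(0) = -6.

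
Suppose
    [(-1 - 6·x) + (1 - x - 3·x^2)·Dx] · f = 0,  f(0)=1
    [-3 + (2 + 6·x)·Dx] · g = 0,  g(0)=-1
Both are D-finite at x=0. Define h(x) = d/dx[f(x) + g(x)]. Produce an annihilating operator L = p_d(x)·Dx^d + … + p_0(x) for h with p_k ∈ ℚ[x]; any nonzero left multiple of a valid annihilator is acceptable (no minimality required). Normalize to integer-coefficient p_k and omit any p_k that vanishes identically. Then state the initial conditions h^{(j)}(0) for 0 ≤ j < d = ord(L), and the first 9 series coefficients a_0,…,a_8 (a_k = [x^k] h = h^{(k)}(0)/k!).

f: a_k = 1, 1, 4, 7, 19, 40, 97, 217, 508, …
g: a_k = -1, -3/2, 9/8, -27/16, 405/128, -1701/256, 15309/1024, -72171/2048, 2814669/32768, …
Weyl lclm of L_f,L_g ⇒ L₀ (ord ≤ 2).
h=h₀': d/dx-closure on L₀ ⇒ L.
L = (-468 - 2754·x - 7452·x^2 - 6804·x^3 - 7290·x^4) + (-141 - 2052·x - 10179·x^2 - 21384·x^3 - 26001·x^4 - 21870·x^5)·Dx + (38 + 274·x + 546·x^2 - 234·x^3 - 2970·x^4 - 6642·x^5 - 4860·x^6)·Dx^2  (order 2).
h: a_k = -1/2, 41/4, 255/16, 2837/32, 42695/256, 343911/512, 2605715/2048, 19460813/4096, 556945911/65536, …
ICs: h(0) = -1/2, h′(0) = 41/4.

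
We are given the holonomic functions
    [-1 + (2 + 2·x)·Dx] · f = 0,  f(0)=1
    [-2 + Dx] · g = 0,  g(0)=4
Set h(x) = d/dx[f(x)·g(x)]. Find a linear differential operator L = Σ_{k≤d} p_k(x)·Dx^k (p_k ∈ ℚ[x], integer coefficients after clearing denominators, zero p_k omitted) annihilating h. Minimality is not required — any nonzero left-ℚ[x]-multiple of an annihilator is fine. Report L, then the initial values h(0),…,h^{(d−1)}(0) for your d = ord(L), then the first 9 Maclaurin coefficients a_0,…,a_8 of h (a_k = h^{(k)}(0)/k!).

L = (23 + 40·x + 16·x^2) + (-10 - 18·x - 8·x^2)·Dx  (order 1).
h: a_k = 10, 23, 103/4, 449/24, 1949/192, 1643/384, 36047/23040, 135617/322560, 815221/5160960, …
ICs: h(0) = 10.

f: a_k = 1, 1/2, -1/8, 1/16, -5/128, 7/256, -21/1024, 33/2048, -429/32768, …
g: a_k = 4, 8, 8, 16/3, 8/3, 16/15, 16/45, 32/315, 8/315, …
Product ⇒ symmetric product L₀, ord ≤ 1.
Differentiate: ansatz ord ≤ ord L₀ ⇒ L.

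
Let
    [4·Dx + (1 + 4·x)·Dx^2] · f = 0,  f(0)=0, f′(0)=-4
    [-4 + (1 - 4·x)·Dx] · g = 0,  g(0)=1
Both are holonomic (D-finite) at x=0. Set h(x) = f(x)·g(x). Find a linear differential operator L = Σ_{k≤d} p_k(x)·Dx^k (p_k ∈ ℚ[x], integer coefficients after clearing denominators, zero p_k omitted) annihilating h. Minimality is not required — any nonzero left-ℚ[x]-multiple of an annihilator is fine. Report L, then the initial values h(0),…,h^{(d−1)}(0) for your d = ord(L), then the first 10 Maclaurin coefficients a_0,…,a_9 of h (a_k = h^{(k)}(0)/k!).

L = 16 + (4 + 48·x)·Dx + (-1 + 16·x^2)·Dx^2  (order 2).
h: a_k = 0, -4, -8, -160/3, -448/3, -12032/15, -37888/15, -1306624/105, -4366336/105, -61571072/315, …
ICs: h(0) = 0, h′(0) = -4.

f: a_k = 0, -4, 8, -64/3, 64, -1024/5, 2048/3, -16384/7, 8192, -262144/9, …
g: a_k = 1, 4, 16, 64, 256, 1024, 4096, 16384, 65536, 262144, …
h₀=f·g: eliminate ⇒ L₀, order ≤ 2·1.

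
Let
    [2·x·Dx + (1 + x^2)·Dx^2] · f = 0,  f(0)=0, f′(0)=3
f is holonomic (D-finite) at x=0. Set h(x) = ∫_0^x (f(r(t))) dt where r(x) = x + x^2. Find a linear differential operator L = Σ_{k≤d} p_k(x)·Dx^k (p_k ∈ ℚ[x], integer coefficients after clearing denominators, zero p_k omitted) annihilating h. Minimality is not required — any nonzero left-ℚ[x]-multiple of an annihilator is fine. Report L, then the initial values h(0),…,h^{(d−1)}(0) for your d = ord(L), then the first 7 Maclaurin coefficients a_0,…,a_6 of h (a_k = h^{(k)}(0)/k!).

f: a_k = 0, 3, 0, -1, 0, 3/5, 0, …
h₀=f(r): pull back L_f along r ⇒ L₀.
h=∫₀ˣh₀: take L = L₀·Dx.
L = (-2 + 2·x + 8·x^2 + 12·x^3 + 6·x^4)·Dx^2 + (1 + 2·x + x^2 + 4·x^3 + 5·x^4 + 2·x^5)·Dx^3  (order 3).
h: a_k = 0, 0, 3/2, 1, -1/4, -3/5, -2/5, …
ICs: h(0) = 0, h′(0) = 0, h′′(0) = 3.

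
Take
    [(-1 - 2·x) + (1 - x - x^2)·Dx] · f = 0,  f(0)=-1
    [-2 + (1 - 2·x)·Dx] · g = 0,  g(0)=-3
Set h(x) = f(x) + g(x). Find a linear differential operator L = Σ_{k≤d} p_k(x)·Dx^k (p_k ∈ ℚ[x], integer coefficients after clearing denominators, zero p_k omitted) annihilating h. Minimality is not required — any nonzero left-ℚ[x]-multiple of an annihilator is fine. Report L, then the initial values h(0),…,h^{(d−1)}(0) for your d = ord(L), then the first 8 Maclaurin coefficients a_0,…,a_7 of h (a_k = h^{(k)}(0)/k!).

f: a_k = -1, -1, -2, -3, -5, -8, -13, -21, …
g: a_k = -3, -6, -12, -24, -48, -96, -192, -384, …
L₀ := lclm(L_f,L_g); ord L₀ ≤ 1+1.
L = (-12·x + 12·x^2 - 8·x^3) + (4 - 6·x - 6·x^2 + 16·x^3 - 16·x^4)·Dx + (-1 + 5·x - 9·x^2 + 6·x^3 + 2·x^4 - 4·x^5)·Dx^2  (order 2).
h: a_k = -4, -7, -14, -27, -53, -104, -205, -405, …
ICs: h(0) = -4, h′(0) = -7.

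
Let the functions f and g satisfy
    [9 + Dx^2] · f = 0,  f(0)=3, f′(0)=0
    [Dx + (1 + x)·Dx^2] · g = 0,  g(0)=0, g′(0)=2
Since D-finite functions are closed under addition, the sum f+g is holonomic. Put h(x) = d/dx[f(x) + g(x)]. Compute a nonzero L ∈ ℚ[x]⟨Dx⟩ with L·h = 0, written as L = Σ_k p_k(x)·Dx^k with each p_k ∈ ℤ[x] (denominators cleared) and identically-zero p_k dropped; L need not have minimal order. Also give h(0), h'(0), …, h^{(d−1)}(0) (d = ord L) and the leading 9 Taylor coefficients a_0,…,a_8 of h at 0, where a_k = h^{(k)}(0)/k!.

f: a_k = 3, 0, -27/2, 0, 81/8, 0, -243/80, 0, 2187/4480, …
g: a_k = 0, 2, -1, 2/3, -1/2, 2/5, -1/3, 2/7, -1/4, …
f+g: L₀ = lclm(L_f,L_g), ord ≤ 2+2.
Differentiate: ansatz ord ≤ ord L₀ ⇒ L.
L = (135 + 162·x + 81·x^2) + (99 + 261·x + 243·x^2 + 81·x^3)·Dx + (15 + 18·x + 9·x^2)·Dx^2 + (11 + 29·x + 27·x^2 + 9·x^3)·Dx^3  (order 3).
h: a_k = 2, -29, 2, 77/2, 2, -809/40, 2, 1067/560, 2, …
ICs: h(0) = 2, h′(0) = -29, h′′(0) = 4.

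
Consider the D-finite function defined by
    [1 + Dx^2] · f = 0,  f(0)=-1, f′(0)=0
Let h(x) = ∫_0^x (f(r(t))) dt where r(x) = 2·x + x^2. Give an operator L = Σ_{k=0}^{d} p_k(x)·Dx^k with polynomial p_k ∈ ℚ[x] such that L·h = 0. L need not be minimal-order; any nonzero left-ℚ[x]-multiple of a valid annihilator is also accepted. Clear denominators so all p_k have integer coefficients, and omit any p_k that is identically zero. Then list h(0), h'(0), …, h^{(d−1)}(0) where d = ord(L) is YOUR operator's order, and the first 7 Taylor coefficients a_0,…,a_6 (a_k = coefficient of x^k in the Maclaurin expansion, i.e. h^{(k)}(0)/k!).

f: a_k = -1, 0, 1/2, 0, -1/24, 0, 1/720, …
h₀=f(r): pull back L_f along r ⇒ L₀.
h=∫h₀ ⇒ L = L₀·Dx.
L = (4 + 12·x + 12·x^2 + 4·x^3)·Dx - Dx^2 + (1 + x)·Dx^3  (order 3).
h: a_k = 0, -1, 0, 2/3, 1/2, -1/30, -2/9, …
ICs: h(0) = 0, h′(0) = -1, h′′(0) = 0.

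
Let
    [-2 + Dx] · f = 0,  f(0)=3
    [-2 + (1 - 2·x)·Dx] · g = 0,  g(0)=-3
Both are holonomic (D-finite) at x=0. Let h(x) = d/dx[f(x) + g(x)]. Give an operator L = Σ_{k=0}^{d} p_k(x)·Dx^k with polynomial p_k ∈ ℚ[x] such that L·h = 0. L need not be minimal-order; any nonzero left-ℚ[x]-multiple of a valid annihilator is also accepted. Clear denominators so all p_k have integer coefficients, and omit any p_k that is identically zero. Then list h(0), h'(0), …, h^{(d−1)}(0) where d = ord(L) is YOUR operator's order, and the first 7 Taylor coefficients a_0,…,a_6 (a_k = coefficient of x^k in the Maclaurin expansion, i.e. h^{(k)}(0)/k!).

L = (16 + 16·x) + (-10 - 8·x + 8·x^2)·Dx + (1 - 4·x^2)·Dx^2  (order 2).
h: a_k = 0, -12, -60, -184, -476, -5752/5, -40312/15, …
ICs: h(0) = 0, h′(0) = -12.

f: a_k = 3, 6, 6, 4, 2, 4/5, 4/15, …
g: a_k = -3, -6, -12, -24, -48, -96, -192, …
f+g: L₀ = lclm(L_f,L_g), ord ≤ 1+1.
Differentiate: ansatz ord ≤ ord L₀ ⇒ L.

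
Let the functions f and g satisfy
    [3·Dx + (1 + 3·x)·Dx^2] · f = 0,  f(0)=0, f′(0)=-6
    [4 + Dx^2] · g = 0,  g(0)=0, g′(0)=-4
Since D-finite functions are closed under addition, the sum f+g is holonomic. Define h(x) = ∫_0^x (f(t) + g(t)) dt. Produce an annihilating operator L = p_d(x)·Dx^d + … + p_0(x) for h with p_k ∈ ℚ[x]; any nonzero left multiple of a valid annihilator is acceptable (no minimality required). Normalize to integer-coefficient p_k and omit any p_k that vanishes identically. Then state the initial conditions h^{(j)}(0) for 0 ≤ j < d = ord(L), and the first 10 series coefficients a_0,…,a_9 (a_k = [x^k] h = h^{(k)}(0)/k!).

f: a_k = 0, -6, 9, -18, 81/2, -486/5, 243, -4374/7, 6561/4, -4374, …
g: a_k = 0, -4, 0, 8/3, 0, -8/15, 0, 16/315, 0, -8/2835, …
Weyl lclm of L_f,L_g ⇒ L₀ (ord ≤ 4).
h=∫₀ˣh₀: take L = L₀·Dx.
L = (348 + 144·x + 216·x^2)·Dx^2 + (44 + 180·x + 216·x^2 + 216·x^3)·Dx^3 + (87 + 36·x + 54·x^2)·Dx^4 + (11 + 45·x + 54·x^2 + 54·x^3)·Dx^5  (order 5).
h: a_k = 0, 0, -5, 3, -23/6, 81/10, -733/45, 243/7, -98407/1260, 729/4, …
ICs: h(0) = 0, h′(0) = 0, h′′(0) = -10, h′′′(0) = 18, h′′′′(0) = -92.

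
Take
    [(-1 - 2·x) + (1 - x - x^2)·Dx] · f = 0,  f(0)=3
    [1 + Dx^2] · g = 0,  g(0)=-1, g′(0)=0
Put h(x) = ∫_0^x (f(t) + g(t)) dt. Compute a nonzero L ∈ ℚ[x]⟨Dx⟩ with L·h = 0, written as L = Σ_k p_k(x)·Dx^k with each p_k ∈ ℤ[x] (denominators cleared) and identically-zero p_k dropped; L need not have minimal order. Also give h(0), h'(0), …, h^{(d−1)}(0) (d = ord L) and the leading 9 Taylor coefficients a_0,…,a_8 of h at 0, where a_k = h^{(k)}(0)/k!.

L = (19 + 48·x + 31·x^2 + 24·x^3 + 5·x^4 + 2·x^5)·Dx + (-5 + x + 4·x^2 + 7·x^3 + 6·x^4 + 3·x^5 + x^6)·Dx^2 + (19 + 48·x + 31·x^2 + 24·x^3 + 5·x^4 + 2·x^5)·Dx^3 + (-5 + x + 4·x^2 + 7·x^3 + 6·x^4 + 3·x^5 + x^6)·Dx^4  (order 4).
h: a_k = 0, 2, 3/2, 13/6, 9/4, 359/120, 4, 28081/5040, 63/8, …
ICs: h(0) = 0, h′(0) = 2, h′′(0) = 3, h′′′(0) = 13.

f: a_k = 3, 3, 6, 9, 15, 24, 39, 63, 102, …
g: a_k = -1, 0, 1/2, 0, -1/24, 0, 1/720, 0, -1/40320, …
f+g: L₀ = lclm(L_f,L_g), ord ≤ 1+2.
∫: right-multiply L₀ by Dx.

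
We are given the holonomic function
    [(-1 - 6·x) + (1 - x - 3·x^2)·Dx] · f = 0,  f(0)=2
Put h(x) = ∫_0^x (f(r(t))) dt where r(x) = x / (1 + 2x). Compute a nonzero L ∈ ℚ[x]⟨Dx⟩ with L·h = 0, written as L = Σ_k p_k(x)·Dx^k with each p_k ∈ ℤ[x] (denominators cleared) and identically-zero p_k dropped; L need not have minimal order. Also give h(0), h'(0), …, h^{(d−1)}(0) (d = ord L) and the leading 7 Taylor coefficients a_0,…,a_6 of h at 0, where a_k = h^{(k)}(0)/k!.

L = (1 + 8·x)·Dx + (-1 - 5·x - 5·x^2 + 2·x^3)·Dx^2  (order 2).
h: a_k = 0, 2, 1, 4/3, -5/2, 34/5, -56/3, …
ICs: h(0) = 0, h′(0) = 2.

f: a_k = 2, 2, 8, 14, 38, 80, 194, …
Change of var in L_f (x↦r) gives L₀.
h=∫h₀ ⇒ L = L₀·Dx.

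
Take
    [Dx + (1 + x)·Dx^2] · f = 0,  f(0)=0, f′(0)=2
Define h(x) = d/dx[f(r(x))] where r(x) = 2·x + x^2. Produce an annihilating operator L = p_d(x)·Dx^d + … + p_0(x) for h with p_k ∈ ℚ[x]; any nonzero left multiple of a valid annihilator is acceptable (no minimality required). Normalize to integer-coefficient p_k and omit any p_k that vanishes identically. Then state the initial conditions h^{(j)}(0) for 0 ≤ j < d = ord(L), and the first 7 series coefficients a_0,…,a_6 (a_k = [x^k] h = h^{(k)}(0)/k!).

f: a_k = 0, 2, -1, 2/3, -1/2, 2/5, -1/3, …
L₀ from L_f via x↦r, Dx↦r'^{-1}Dx.
Differentiate: ansatz ord ≤ ord L₀ ⇒ L.
L = 1 + (1 + x)·Dx  (order 1).
h: a_k = 4, -4, 4, -4, 4, -4, 4, …
ICs: h(0) = 4.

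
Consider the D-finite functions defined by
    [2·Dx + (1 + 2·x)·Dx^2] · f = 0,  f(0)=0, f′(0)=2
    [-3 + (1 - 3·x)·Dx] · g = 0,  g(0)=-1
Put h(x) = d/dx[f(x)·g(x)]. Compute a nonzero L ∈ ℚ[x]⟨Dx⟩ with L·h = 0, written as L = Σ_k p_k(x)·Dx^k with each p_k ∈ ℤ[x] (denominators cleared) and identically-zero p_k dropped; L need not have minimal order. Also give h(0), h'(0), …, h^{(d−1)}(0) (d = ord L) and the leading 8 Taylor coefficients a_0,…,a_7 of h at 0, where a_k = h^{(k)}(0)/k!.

L = 24 + (5 + 30·x)·Dx + (-1 + x + 6·x^2)·Dx^2  (order 2).
h: a_k = -2, -8, -44, -160, -632, -11056/5, -39336/5, -935104/35, …
ICs: h(0) = -2, h′(0) = -8.

f: a_k = 0, 2, -2, 8/3, -4, 32/5, -32/3, 128/7, …
g: a_k = -1, -3, -9, -27, -81, -243, -729, -2187, …
h₀=f·g: eliminate ⇒ L₀, order ≤ 2·1.
Derive L from L₀ (diff closure).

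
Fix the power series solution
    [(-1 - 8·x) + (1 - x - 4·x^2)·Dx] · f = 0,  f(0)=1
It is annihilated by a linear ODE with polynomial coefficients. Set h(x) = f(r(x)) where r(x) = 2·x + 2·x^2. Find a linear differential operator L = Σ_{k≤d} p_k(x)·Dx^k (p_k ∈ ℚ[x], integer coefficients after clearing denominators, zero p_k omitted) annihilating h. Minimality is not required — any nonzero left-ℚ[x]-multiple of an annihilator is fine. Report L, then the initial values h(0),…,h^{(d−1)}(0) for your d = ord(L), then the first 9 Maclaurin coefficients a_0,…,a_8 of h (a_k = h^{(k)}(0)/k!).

L = (2 + 36·x + 96·x^2 + 64·x^3) + (-1 + 2·x + 18·x^2 + 32·x^3 + 16·x^4)·Dx  (order 1).
h: a_k = 1, 2, 22, 112, 700, 4152, 24840, 148608, 888400, …
ICs: h(0) = 1.

f: a_k = 1, 1, 5, 9, 29, 65, 181, 441, 1165, …
Substitute x→r, Dx→(1/r')Dx; clear ⇒ L₀.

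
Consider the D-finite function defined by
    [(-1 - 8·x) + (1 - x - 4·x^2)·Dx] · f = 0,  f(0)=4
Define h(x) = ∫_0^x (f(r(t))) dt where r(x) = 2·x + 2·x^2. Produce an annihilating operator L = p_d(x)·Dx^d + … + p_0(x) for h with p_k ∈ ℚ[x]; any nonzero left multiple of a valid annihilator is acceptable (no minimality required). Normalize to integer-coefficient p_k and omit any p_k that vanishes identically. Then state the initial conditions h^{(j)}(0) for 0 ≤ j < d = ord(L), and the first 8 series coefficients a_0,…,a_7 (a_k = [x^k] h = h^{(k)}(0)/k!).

f: a_k = 4, 4, 20, 36, 116, 260, 724, 1764, …
Substitute x→r, Dx→(1/r')Dx; clear ⇒ L₀.
∫: right-multiply L₀ by Dx.
L = (2 + 36·x + 96·x^2 + 64·x^3)·Dx + (-1 + 2·x + 18·x^2 + 32·x^3 + 16·x^4)·Dx^2  (order 2).
h: a_k = 0, 4, 4, 88/3, 112, 560, 2768, 99360/7, …
ICs: h(0) = 0, h′(0) = 4.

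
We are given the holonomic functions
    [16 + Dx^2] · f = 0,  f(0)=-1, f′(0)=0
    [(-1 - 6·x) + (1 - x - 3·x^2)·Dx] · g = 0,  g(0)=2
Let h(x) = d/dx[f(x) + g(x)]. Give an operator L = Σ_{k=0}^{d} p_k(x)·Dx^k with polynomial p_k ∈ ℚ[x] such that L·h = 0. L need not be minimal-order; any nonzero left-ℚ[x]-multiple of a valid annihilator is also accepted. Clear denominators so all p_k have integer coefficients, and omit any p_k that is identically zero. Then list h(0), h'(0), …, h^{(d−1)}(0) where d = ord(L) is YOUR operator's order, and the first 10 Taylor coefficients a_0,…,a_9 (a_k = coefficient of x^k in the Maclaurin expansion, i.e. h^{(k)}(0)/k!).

L = (4672 + 20416·x + 66304·x^2 + 32640·x^3 + 66240·x^4 + 62208·x^5 + 62208·x^6) + (-464 - 2352·x + 3792·x^2 + 6752·x^3 - 2400·x^4 + 5184·x^5 + 24192·x^6 + 20736·x^7)·Dx + (292 + 1276·x + 4144·x^2 + 2040·x^3 + 4140·x^4 + 3888·x^5 + 3888·x^6)·Dx^2 + (-29 - 147·x + 237·x^2 + 422·x^3 - 150·x^4 + 324·x^5 + 1512·x^6 + 1296·x^7)·Dx^3  (order 3).
h: a_k = 2, 32, 42, 328/3, 400, 17972/15, 3038, 2556224/315, 20862, 152134292/2835, …
ICs: h(0) = 2, h′(0) = 32, h′′(0) = 84.

f: a_k = -1, 0, 8, 0, -32/3, 0, 256/45, 0, -512/315, 0, …
g: a_k = 2, 2, 8, 14, 38, 80, 194, 434, 1016, 2318, …
f+g: L₀ = lclm(L_f,L_g), ord ≤ 2+1.
h₀' ⇒ L via d/dx closure of L₀.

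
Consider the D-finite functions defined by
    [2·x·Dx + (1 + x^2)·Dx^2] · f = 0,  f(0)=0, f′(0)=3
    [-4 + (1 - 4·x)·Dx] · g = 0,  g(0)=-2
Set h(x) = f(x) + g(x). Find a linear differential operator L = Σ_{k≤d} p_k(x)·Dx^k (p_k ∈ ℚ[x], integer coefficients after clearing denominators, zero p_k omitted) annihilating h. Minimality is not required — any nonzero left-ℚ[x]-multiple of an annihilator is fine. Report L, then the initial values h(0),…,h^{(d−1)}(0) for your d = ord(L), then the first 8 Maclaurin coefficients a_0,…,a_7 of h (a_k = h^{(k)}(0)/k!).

L = (8 - 128·x - 24·x^2)·Dx + (-49 + 8·x - 109·x^2 - 24·x^3)·Dx^2 + (4 - 15·x - 15·x^3 - 4·x^4)·Dx^3  (order 3).
h: a_k = -2, -5, -32, -129, -512, -10237/5, -8192, -229379/7, …
ICs: h(0) = -2, h′(0) = -5, h′′(0) = -64.

f: a_k = 0, 3, 0, -1, 0, 3/5, 0, -3/7, …
g: a_k = -2, -8, -32, -128, -512, -2048, -8192, -32768, …
Weyl lclm of L_f,L_g ⇒ L₀ (ord ≤ 3).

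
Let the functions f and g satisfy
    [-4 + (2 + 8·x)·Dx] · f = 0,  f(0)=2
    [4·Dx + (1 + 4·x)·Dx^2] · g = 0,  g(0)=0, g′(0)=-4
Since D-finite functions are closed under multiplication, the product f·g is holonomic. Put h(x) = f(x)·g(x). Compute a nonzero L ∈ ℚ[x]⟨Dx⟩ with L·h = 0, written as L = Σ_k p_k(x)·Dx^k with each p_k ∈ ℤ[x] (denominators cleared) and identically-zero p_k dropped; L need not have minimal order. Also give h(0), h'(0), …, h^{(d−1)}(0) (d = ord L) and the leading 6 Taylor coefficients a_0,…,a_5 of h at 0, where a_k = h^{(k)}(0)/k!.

f: a_k = 2, 4, -4, 8, -20, 56, …
g: a_k = 0, -4, 8, -64/3, 64, -1024/5, …
Product ⇒ symmetric product L₀, ord ≤ 2.
L = 4 + (1 + 8·x + 16·x^2)·Dx^2  (order 2).
h: a_k = 0, -8, 0, 16/3, -64/3, 1136/15, …
ICs: h(0) = 0, h′(0) = -8.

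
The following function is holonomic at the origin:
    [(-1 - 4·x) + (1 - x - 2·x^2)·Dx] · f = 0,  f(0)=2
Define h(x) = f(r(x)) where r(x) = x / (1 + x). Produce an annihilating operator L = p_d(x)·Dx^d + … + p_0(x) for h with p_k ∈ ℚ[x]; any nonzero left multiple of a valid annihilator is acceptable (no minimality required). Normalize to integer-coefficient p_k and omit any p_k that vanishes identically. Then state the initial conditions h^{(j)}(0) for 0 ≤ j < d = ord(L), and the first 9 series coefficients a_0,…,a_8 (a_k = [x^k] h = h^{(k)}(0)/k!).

L = (1 + 5·x) + (-1 - 2·x + x^2 + 2·x^3)·Dx  (order 1).
h: a_k = 2, 2, 4, 0, 8, -8, 24, -40, 88, …
ICs: h(0) = 2.

f: a_k = 2, 2, 6, 10, 22, 42, 86, 170, 342, …
h₀=f(r): pull back L_f along r ⇒ L₀.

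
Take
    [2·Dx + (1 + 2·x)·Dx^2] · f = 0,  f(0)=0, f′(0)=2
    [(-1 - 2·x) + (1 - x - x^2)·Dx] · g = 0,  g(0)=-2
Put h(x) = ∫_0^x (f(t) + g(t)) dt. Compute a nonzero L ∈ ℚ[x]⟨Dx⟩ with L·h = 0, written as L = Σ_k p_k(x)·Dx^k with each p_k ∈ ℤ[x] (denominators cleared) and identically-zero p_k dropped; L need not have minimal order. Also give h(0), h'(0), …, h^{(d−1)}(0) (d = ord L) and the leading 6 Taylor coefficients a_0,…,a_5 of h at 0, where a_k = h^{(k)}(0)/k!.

L = (-34 - 92·x - 116·x^2 - 48·x^3 - 24·x^4)·Dx^2 + (-5 - 60·x - 170·x^2 - 180·x^3 - 100·x^4 - 40·x^5)·Dx^3 + (3 + 11·x + 5·x^2 - 20·x^3 - 30·x^4 - 24·x^5 - 8·x^6)·Dx^4  (order 4).
h: a_k = 0, -2, 0, -2, -5/6, -14/5, …
ICs: h(0) = 0, h′(0) = -2, h′′(0) = 0, h′′′(0) = -12.

f: a_k = 0, 2, -2, 8/3, -4, 32/5, …
g: a_k = -2, -2, -4, -6, -10, -16, …
f+g: L₀ = lclm(L_f,L_g), ord ≤ 2+1.
h=∫h₀ ⇒ L = L₀·Dx.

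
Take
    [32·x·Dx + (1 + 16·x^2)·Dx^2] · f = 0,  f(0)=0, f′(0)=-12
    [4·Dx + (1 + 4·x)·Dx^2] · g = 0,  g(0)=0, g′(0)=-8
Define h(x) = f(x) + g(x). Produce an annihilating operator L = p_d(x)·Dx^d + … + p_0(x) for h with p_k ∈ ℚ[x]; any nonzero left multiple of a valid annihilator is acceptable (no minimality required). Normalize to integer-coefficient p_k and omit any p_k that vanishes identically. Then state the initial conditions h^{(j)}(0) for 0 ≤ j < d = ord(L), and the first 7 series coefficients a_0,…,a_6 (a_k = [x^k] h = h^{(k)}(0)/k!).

L = (-32 - 384·x + 1536·x^2 + 2048·x^3)·Dx + (-16 - 64·x + 3072·x^3 + 4096·x^4)·Dx^2 + (-1 + 4·x + 32·x^2 + 128·x^3 + 768·x^4 + 1024·x^5)·Dx^3  (order 3).
h: a_k = 0, -20, 16, 64/3, 128, -1024, 4096/3, …
ICs: h(0) = 0, h′(0) = -20, h′′(0) = 32.

f: a_k = 0, -12, 0, 64, 0, -3072/5, 0, …
g: a_k = 0, -8, 16, -128/3, 128, -2048/5, 4096/3, …
Sum ⇒ L₀ = lclm(L_f,L_g) in ℚ(x)⟨Dx⟩.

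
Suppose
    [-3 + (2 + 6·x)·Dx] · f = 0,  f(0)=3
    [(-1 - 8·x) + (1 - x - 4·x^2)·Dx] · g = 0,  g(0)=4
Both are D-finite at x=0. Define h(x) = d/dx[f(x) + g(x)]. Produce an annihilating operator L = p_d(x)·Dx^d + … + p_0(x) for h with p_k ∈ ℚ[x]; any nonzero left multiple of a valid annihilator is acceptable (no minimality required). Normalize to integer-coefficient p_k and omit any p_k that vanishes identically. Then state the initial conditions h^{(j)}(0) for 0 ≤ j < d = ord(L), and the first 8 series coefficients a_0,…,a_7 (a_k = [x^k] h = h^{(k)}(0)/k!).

L = (-594 - 4230·x - 12960·x^2 - 14400·x^3 - 17280·x^4) + (-189 - 3054·x - 16389·x^2 - 38544·x^3 - 55440·x^4 - 51840·x^5)·Dx + (46 + 350·x + 794·x^2 - 198·x^3 - 5376·x^4 - 13920·x^5 - 11520·x^6)·Dx^2  (order 2).
h: a_k = 17/2, 133/4, 1971/16, 13633/32, 358315/256, 2086347/512, 26804295/2048, 144254873/4096, …
ICs: h(0) = 17/2, h′(0) = 133/4.

f: a_k = 3, 9/2, -27/8, 81/16, -1215/128, 5103/256, -45927/1024, 216513/2048, …
g: a_k = 4, 4, 20, 36, 116, 260, 724, 1764, …
Sum ⇒ L₀ = lclm(L_f,L_g) in ℚ(x)⟨Dx⟩.
h=h₀': d/dx-closure on L₀ ⇒ L.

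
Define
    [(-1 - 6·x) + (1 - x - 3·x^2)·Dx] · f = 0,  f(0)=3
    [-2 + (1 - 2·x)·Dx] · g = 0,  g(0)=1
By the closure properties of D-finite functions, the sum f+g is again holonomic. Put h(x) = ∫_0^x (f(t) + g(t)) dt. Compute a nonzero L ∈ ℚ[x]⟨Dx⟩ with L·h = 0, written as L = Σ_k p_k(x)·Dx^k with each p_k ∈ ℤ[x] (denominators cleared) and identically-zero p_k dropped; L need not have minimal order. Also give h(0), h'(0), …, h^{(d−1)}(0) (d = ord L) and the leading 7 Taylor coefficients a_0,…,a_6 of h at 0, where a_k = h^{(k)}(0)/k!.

L = (8 - 36·x + 108·x^2 - 72·x^3)·Dx + (-2·x - 54·x^2 + 192·x^3 - 144·x^4)·Dx^2 + (-1 + 9·x - 23·x^2 + 6·x^3 + 42·x^4 - 36·x^5)·Dx^3  (order 3).
h: a_k = 0, 4, 5/2, 16/3, 29/4, 73/5, 76/3, …
ICs: h(0) = 0, h′(0) = 4, h′′(0) = 5.

f: a_k = 3, 3, 12, 21, 57, 120, 291, …
g: a_k = 1, 2, 4, 8, 16, 32, 64, …
Sum ⇒ L₀ = lclm(L_f,L_g) in ℚ(x)⟨Dx⟩.
h=∫h₀ ⇒ L = L₀·Dx.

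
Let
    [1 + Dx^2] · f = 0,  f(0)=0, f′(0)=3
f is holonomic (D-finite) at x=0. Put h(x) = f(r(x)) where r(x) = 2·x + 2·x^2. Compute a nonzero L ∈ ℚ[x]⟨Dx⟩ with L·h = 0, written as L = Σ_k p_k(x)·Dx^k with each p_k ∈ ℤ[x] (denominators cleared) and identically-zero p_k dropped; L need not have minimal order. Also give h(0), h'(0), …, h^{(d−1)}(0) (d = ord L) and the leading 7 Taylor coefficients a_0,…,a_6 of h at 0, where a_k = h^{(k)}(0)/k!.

f: a_k = 0, 3, 0, -1/2, 0, 1/40, 0, …
f∘r: x↦r, Dx↦Dx/r' in L_f ⇒ L₀.
L = (4 + 24·x + 48·x^2 + 32·x^3) - 2·Dx + (1 + 2·x)·Dx^2  (order 2).
h: a_k = 0, 6, 6, -4, -12, -56/5, 0, …
ICs: h(0) = 0, h′(0) = 6.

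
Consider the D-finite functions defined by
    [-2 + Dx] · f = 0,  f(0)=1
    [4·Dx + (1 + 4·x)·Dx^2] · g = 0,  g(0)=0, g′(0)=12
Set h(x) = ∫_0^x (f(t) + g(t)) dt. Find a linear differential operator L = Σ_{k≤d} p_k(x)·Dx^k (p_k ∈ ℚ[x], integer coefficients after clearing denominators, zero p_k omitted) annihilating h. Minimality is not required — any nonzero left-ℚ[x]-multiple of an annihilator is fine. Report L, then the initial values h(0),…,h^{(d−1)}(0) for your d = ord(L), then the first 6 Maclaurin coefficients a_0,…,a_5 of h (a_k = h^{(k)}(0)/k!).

L = (-40 - 32·x)·Dx^2 + (14 - 16·x - 32·x^2)·Dx^3 + (3 + 16·x + 16·x^2)·Dx^4  (order 4).
h: a_k = 0, 1, 7, -22/3, 49/3, -574/15, …
ICs: h(0) = 0, h′(0) = 1, h′′(0) = 14, h′′′(0) = -44.

f: a_k = 1, 2, 2, 4/3, 2/3, 4/15, …
g: a_k = 0, 12, -24, 64, -192, 3072/5, …
Sum ⇒ L₀ = lclm(L_f,L_g) in ℚ(x)⟨Dx⟩.
h=∫h₀ ⇒ L = L₀·Dx.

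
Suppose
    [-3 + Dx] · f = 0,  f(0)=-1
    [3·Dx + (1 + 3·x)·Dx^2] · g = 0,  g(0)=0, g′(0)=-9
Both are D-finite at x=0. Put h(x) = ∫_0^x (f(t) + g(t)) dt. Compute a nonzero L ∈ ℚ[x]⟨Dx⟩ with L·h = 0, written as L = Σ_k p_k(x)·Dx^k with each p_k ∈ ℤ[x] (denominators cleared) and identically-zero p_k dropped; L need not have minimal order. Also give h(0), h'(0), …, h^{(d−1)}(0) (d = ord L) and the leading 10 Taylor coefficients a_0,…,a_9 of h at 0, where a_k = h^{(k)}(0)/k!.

L = (-27 - 27·x)·Dx^2 + (3 - 18·x - 27·x^2)·Dx^3 + (2 + 9·x + 9·x^2)·Dx^4  (order 4).
h: a_k = 0, -1, -6, 3, -63/8, 459/40, -1971/80, 29079/560, -525123/4480, 1224639/4480, …
ICs: h(0) = 0, h′(0) = -1, h′′(0) = -12, h′′′(0) = 18.

f: a_k = -1, -3, -9/2, -9/2, -27/8, -81/40, -81/80, -243/560, -729/4480, -243/4480, …
g: a_k = 0, -9, 27/2, -27, 243/4, -729/5, 729/2, -6561/7, 19683/8, -6561, …
L₀ := lclm(L_f,L_g); ord L₀ ≤ 1+2.
h=∫₀ˣh₀: take L = L₀·Dx.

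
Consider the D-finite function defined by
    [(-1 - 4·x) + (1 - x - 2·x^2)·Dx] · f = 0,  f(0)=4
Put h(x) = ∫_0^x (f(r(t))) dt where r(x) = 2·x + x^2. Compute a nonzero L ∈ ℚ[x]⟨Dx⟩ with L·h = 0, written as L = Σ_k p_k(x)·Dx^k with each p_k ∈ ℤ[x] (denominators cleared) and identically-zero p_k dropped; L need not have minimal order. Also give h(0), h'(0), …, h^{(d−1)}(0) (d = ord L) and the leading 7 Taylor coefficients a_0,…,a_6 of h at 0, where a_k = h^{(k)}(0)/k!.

L = (2 + 16·x + 8·x^2)·Dx + (-1 + 3·x + 6·x^2 + 2·x^3)·Dx^2  (order 2).
h: a_k = 0, 4, 4, 52/3, 52, 956/5, 2108/3, …
ICs: h(0) = 0, h′(0) = 4.

f: a_k = 4, 4, 12, 20, 44, 84, 172, …
Substitute x→r, Dx→(1/r')Dx; clear ⇒ L₀.
h=∫h₀ ⇒ L = L₀·Dx.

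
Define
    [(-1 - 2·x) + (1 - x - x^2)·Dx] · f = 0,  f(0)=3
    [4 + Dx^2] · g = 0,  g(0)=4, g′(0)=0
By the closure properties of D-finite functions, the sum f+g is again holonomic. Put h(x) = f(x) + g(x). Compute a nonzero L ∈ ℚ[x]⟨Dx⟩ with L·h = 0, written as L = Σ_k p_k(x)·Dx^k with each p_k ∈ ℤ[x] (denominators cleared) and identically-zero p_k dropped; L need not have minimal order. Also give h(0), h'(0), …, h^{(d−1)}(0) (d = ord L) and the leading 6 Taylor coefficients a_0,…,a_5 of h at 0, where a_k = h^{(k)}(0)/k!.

L = (44 + 96·x + 32·x^2 + 48·x^3 + 40·x^4 + 16·x^5) + (-16 + 20·x + 8·x^2 - 16·x^3 + 12·x^4 + 24·x^5 + 8·x^6)·Dx + (11 + 24·x + 8·x^2 + 12·x^3 + 10·x^4 + 4·x^5)·Dx^2 + (-4 + 5·x + 2·x^2 - 4·x^3 + 3·x^4 + 6·x^5 + 2·x^6)·Dx^3  (order 3).
h: a_k = 7, 3, -2, 9, 53/3, 24, …
ICs: h(0) = 7, h′(0) = 3, h′′(0) = -4.

f: a_k = 3, 3, 6, 9, 15, 24, …
g: a_k = 4, 0, -8, 0, 8/3, 0, …
L₀ := lclm(L_f,L_g); ord L₀ ≤ 1+2.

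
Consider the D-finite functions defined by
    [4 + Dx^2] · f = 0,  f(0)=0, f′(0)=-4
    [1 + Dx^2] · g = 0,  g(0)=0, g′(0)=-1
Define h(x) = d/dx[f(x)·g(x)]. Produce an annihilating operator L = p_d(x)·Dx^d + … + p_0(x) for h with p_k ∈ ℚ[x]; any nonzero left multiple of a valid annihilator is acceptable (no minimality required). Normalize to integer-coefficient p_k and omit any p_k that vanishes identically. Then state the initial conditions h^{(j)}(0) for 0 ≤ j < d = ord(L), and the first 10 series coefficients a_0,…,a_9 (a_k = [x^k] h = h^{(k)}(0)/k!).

L = 9 + 10·Dx^2 + Dx^4  (order 4).
h: a_k = 0, 8, 0, -40/3, 0, 91/15, 0, -82/63, 0, 7381/45360, …
ICs: h(0) = 0, h′(0) = 8, h′′(0) = 0, h′′′(0) = -80.

f: a_k = 0, -4, 0, 8/3, 0, -8/15, 0, 16/315, 0, -8/2835, …
g: a_k = 0, -1, 0, 1/6, 0, -1/120, 0, 1/5040, 0, -1/362880, …
f·g: L₀ = L_f ⊗_s L_g, ord ≤ 2·2.
h=h₀': d/dx-closure on L₀ ⇒ L.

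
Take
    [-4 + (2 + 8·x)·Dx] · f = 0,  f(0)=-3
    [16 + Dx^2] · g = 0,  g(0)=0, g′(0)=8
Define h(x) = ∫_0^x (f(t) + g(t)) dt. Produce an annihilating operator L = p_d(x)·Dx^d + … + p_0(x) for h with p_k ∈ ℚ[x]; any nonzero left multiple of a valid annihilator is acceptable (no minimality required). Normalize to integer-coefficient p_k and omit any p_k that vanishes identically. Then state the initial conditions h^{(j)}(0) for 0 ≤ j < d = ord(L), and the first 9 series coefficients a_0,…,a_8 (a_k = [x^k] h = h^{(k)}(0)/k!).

L = (-224 - 1024·x - 2048·x^2)·Dx + (48 + 704·x + 3072·x^2 + 4096·x^3)·Dx^2 + (-14 - 64·x - 128·x^2)·Dx^3 + (3 + 44·x + 192·x^2 + 256·x^3)·Dx^4  (order 4).
h: a_k = 0, -3, 1, 2, -25/3, 6, -502/45, 36, -31441/315, …
ICs: h(0) = 0, h′(0) = -3, h′′(0) = 2, h′′′(0) = 12.

f: a_k = -3, -6, 6, -12, 30, -84, 252, -792, 2574, …
g: a_k = 0, 8, 0, -64/3, 0, 256/15, 0, -2048/315, 0, …
Sum ⇒ L₀ = lclm(L_f,L_g) in ℚ(x)⟨Dx⟩.
h=∫₀ˣh₀: take L = L₀·Dx.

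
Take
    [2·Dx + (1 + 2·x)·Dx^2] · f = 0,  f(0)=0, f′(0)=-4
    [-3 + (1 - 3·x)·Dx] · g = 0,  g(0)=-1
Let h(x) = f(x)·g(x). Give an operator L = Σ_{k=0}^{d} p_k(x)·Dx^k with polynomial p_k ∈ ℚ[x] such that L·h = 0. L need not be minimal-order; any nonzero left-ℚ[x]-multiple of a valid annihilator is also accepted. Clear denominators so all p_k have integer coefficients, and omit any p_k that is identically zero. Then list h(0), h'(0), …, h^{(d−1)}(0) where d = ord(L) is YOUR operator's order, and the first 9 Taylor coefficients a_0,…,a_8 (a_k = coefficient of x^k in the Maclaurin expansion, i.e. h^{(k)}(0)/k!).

f: a_k = 0, -4, 4, -16/3, 8, -64/5, 64/3, -256/7, 64, …
g: a_k = -1, -3, -9, -27, -81, -243, -729, -2187, -6561, …
L₀ := L_f ⊗_s L_g (sym. prod.), ord ≤ 2.
L = 6 + (4 + 18·x)·Dx + (-1 + x + 6·x^2)·Dx^2  (order 2).
h: a_k = 0, 4, 8, 88/3, 80, 1264/5, 11056/15, 78672/35, 233776/35, …
ICs: h(0) = 0, h′(0) = 4.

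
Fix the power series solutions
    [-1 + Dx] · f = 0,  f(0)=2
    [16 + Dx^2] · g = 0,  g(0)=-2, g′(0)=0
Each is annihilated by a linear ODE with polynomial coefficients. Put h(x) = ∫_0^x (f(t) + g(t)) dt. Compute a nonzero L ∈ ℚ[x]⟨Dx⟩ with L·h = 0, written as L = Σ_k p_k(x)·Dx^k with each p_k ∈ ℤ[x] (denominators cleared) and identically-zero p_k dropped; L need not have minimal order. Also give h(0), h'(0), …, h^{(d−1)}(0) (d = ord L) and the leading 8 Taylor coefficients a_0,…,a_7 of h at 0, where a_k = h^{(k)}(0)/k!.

L = -16·Dx + 16·Dx^2 - Dx^3 + Dx^4  (order 4).
h: a_k = 0, 0, 1, 17/3, 1/12, -17/4, 1/360, 4097/2520, …
ICs: h(0) = 0, h′(0) = 0, h′′(0) = 2, h′′′(0) = 34.

f: a_k = 2, 2, 1, 1/3, 1/12, 1/60, 1/360, 1/2520, …
g: a_k = -2, 0, 16, 0, -64/3, 0, 512/45, 0, …
L₀ := lclm(L_f,L_g); ord L₀ ≤ 1+2.
h=∫₀ˣh₀: take L = L₀·Dx.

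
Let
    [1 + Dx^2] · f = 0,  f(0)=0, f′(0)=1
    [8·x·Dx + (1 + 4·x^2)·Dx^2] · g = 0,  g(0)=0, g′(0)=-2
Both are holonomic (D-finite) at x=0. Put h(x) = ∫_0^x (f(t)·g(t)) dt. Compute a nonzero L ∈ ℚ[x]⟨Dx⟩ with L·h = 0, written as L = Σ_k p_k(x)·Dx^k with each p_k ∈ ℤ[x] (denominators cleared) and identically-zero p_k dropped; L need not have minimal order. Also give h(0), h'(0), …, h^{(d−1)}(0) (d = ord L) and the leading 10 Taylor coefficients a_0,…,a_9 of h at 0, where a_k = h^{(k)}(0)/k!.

f: a_k = 0, 1, 0, -1/6, 0, 1/120, 0, -1/5040, 0, 1/362880, …
g: a_k = 0, -2, 0, 8/3, 0, -32/5, 0, 128/7, 0, -512/9, …
L₀ := L_f ⊗_s L_g (sym. prod.), ord ≤ 4.
h=∫₀ˣh₀: take L = L₀·Dx.
L = (85 + 944·x^2 + 416·x^4 + 256·x^6 + 256·x^8)·Dx + (144·x + 704·x^3 + 768·x^5 + 1024·x^7)·Dx^2 + (90 + 992·x^2 + 576·x^4 + 512·x^6 + 512·x^8)·Dx^3 + (144·x + 704·x^3 + 768·x^5 + 1024·x^7)·Dx^4 + (5 + 48·x^2 + 160·x^4 + 256·x^6 + 256·x^8)·Dx^5  (order 5).
h: a_k = 0, 0, 0, -2/3, 0, 3/5, 0, -247/252, 0, 155/72, …
ICs: h(0) = 0, h′(0) = 0, h′′(0) = 0, h′′′(0) = -4, h′′′′(0) = 0.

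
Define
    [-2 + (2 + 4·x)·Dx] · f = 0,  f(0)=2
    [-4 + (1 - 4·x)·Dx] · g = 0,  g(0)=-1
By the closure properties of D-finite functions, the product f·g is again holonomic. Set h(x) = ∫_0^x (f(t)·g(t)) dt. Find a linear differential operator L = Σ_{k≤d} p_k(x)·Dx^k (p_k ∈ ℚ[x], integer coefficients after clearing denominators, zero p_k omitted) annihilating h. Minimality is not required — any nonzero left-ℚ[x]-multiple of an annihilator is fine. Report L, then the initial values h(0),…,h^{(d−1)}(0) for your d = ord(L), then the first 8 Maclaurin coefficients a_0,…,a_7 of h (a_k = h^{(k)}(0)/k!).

f: a_k = 2, 2, -1, 1, -5/4, 7/4, -21/8, 33/8, …
g: a_k = -1, -4, -16, -64, -256, -1024, -4096, -16384, …
L₀ := L_f ⊗_s L_g (sym. prod.), ord ≤ 1.
h=∫h₀ ⇒ L = L₀·Dx.
L = (5 + 4·x)·Dx + (-1 + 2·x + 8·x^2)·Dx^2  (order 2).
h: a_k = 0, -2, -5, -13, -157/4, -2507/20, -3345/8, -80259/56, …
ICs: h(0) = 0, h′(0) = -2.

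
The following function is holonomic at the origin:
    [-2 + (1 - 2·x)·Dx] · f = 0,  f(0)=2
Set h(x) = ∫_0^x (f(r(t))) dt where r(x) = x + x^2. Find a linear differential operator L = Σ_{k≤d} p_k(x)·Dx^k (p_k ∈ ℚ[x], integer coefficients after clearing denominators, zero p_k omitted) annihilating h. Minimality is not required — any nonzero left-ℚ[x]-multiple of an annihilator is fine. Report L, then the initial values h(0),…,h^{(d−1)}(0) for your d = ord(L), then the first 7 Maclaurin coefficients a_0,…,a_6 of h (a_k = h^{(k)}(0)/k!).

L = (2 + 4·x)·Dx + (-1 + 2·x + 2·x^2)·Dx^2  (order 2).
h: a_k = 0, 2, 2, 4, 8, 88/5, 40, …
ICs: h(0) = 0, h′(0) = 2.

f: a_k = 2, 4, 8, 16, 32, 64, 128, …
Change of var in L_f (x↦r) gives L₀.
∫: right-multiply L₀ by Dx.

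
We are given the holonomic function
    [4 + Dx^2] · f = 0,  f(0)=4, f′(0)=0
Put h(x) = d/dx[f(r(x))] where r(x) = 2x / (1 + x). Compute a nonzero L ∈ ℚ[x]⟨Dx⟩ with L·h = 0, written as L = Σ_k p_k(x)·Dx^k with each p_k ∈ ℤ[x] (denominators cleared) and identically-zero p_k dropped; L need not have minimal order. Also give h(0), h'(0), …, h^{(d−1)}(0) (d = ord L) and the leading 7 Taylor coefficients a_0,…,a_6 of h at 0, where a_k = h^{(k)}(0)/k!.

L = (22 + 12·x + 6·x^2) + (6 + 18·x + 18·x^2 + 6·x^3)·Dx + (1 + 4·x + 6·x^2 + 4·x^3 + x^4)·Dx^2  (order 2).
h: a_k = 0, -64, 192, -640/3, -640/3, 21952/15, -18368/5, …
ICs: h(0) = 0, h′(0) = -64.

f: a_k = 4, 0, -8, 0, 8/3, 0, -16/45, …
f∘r: x↦r, Dx↦Dx/r' in L_f ⇒ L₀.
h₀' ⇒ L via d/dx closure of L₀.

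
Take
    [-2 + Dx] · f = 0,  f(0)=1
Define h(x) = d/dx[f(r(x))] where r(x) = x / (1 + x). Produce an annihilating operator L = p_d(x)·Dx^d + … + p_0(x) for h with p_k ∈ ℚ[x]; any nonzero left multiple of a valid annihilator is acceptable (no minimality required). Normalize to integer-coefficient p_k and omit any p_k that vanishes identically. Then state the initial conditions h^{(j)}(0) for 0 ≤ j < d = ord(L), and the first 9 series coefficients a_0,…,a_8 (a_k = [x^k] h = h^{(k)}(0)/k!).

f: a_k = 1, 2, 2, 4/3, 2/3, 4/15, 4/45, 8/315, 2/315, …
L₀ from L_f via x↦r, Dx↦r'^{-1}Dx.
h₀' ⇒ L via d/dx closure of L₀.
L = -2·x + (-1 - 2·x - x^2)·Dx  (order 1).
h: a_k = 2, 0, -2, 8/3, -2, 8/15, 10/9, -256/105, 142/45, …
ICs: h(0) = 2.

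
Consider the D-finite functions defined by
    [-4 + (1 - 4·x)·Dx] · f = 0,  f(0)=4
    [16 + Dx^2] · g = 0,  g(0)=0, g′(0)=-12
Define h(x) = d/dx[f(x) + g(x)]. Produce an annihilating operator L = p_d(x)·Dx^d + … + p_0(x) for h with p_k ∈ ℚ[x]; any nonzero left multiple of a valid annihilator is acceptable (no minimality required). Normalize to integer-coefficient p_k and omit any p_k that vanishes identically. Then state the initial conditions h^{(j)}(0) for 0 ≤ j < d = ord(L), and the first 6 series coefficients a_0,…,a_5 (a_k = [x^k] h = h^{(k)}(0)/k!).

L = (1664 - 1024·x + 2048·x^2) + (-112 + 576·x - 768·x^2 + 1024·x^3)·Dx + (104 - 64·x + 128·x^2)·Dx^2 + (-7 + 36·x - 48·x^2 + 64·x^3)·Dx^3  (order 3).
h: a_k = 4, 128, 864, 4096, 20352, 98304, …
ICs: h(0) = 4, h′(0) = 128, h′′(0) = 1728.

f: a_k = 4, 16, 64, 256, 1024, 4096, …
g: a_k = 0, -12, 0, 32, 0, -128/5, …
L₀ := lclm(L_f,L_g); ord L₀ ≤ 1+2.
h=h₀': d/dx-closure on L₀ ⇒ L.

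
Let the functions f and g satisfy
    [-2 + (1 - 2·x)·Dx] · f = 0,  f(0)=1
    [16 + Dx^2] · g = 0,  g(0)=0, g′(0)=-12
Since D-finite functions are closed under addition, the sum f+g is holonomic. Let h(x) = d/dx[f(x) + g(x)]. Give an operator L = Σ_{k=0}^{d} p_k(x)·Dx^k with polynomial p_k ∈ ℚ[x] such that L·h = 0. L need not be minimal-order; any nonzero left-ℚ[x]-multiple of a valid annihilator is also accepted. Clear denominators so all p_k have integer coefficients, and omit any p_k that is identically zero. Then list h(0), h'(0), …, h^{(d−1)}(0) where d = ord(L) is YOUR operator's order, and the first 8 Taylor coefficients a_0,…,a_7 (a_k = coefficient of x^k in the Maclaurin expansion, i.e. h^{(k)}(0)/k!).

f: a_k = 1, 2, 4, 8, 16, 32, 64, 128, …
g: a_k = 0, -12, 0, 32, 0, -128/5, 0, 1024/105, …
L₀ := lclm(L_f,L_g); ord L₀ ≤ 1+2.
Differentiate: ansatz ord ≤ ord L₀ ⇒ L.
L = (512 - 512·x + 512·x^2) + (-80 + 288·x - 384·x^2 + 256·x^3)·Dx + (32 - 32·x + 32·x^2)·Dx^2 + (-5 + 18·x - 24·x^2 + 16·x^3)·Dx^3  (order 3).
h: a_k = -10, 8, 120, 64, 32, 384, 14464/15, 2048, …
ICs: h(0) = -10, h′(0) = 8, h′′(0) = 240.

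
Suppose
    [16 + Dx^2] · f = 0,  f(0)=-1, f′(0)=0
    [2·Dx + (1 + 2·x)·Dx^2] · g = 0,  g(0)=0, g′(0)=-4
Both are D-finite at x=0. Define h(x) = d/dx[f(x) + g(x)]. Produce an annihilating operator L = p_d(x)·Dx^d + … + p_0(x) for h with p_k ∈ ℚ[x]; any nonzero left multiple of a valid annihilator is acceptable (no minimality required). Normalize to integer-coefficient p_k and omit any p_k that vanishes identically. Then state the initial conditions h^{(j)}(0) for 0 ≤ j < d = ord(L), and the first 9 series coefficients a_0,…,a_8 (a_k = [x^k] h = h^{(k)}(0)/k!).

f: a_k = -1, 0, 8, 0, -32/3, 0, 256/45, 0, -512/315, …
g: a_k = 0, -4, 4, -16/3, 8, -64/5, 64/3, -256/7, 64, …
h₀=f+g: left-lcm gives L₀, ord ≤ 4.
h₀' ⇒ L via d/dx closure of L₀.
L = (160 + 256·x + 256·x^2) + (48 + 224·x + 384·x^2 + 256·x^3)·Dx + (10 + 16·x + 16·x^2)·Dx^2 + (3 + 14·x + 24·x^2 + 16·x^3)·Dx^3  (order 3).
h: a_k = -4, 24, -16, -32/3, -64, 2432/15, -256, 157184/315, -1024, …
ICs: h(0) = -4, h′(0) = 24, h′′(0) = -32.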